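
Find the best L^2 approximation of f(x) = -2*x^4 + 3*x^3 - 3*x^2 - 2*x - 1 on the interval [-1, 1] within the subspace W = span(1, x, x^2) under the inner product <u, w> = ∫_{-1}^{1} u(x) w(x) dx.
g(x) = -33*x^2/7 - x/5 - 29/35

The best approximation g ∈ W is the orthogonal projection of f onto W. Writing g = a_0 + a_1 x + a_2 x^2, the coefficients solve the normal equations G · a = b where
  G_{ij} = <φ_i, φ_j> and b_i = <f, φ_i>, with φ_0 = 1, φ_1 = x, φ_2 = x^2.
G =
  [2, 0, 2/3]
  [0, 2/3, 0]
  [2/3, 0, 2/5],
b = (-24/5, -2/15, -256/105).
Solving gives a_0 = -29/35, a_1 = -1/5, a_2 = -33/7, so
  g(x) = -33*x^2/7 - x/5 - 29/35.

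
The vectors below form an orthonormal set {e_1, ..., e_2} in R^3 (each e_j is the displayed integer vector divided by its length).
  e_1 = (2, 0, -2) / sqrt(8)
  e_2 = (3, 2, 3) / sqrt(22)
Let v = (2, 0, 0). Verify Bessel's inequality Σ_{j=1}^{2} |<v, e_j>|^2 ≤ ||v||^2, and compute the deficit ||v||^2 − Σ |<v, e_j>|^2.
Σ |<v, e_j>|^2 = 40/11; ||v||^2 = 4; deficit = 4/11

Write each e_j = u_j / sqrt(<u_j, u_j>) where u_j is the displayed integer vector. Then <v, e_j> = <v, u_j> / sqrt(<u_j, u_j>), so |<v, e_j>|^2 = <v, u_j>^2 / <u_j, u_j>.
Coefficients: <v, e_1> = 4/sqrt(8), <v, e_2> = 6/sqrt(22).
Square and sum: Σ |<v, e_j>|^2 = 40/11.
Compute ||v||^2 = v·v = 4.
Deficit = 4 − 40/11 = 4/11 ≥ 0, confirming Bessel's inequality. (The deficit equals ||v − Σ <v,e_j> e_j||^2, the squared distance from v to span{e_j}.)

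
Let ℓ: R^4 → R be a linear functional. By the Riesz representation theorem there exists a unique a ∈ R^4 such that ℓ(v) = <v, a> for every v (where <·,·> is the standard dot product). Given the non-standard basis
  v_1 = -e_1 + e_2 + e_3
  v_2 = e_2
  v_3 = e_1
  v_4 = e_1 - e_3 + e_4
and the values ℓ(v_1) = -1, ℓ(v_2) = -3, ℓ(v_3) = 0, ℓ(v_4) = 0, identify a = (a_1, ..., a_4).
a = (0, -3, 2, 2)

Write a = (a_1, ..., a_4) in the standard basis. For each basis vector v_i, ℓ(v_i) = <v_i, a> is a linear equation in the a_j's. Collect the n equations into a matrix system V a = ℓ, where row i of V is v_i (expressed in the standard basis). Since V is invertible (lower-triangular with 1s on the diagonal, up to permutation), solve by back-substitution:
  V =
[[-1, 1, 1, 0],
 [0, 1, 0, 0],
 [1, 0, 0, 0],
 [1, 0, -1, 1]]
  V a = (-1, -3, 0, 0)
Solving gives a = (0, -3, 2, 2).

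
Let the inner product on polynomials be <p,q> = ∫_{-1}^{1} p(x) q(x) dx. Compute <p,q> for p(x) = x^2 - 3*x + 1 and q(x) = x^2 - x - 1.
<p,q> = 2/5

Expand the product: p(x)·q(x) = x^4 - 4*x^3 + 3*x^2 + 2*x - 1.
∫_{-1}^{1} of each monomial x^k gives [2/(k+1) if k even, 0 if k odd]. Integrating term-by-term (or equivalently evaluating the antiderivative F(x) = x^5/5 - x^4 + x^3 + x^2 - x at the endpoints):
  F(1) − F(−1) = 1/5 − (-1/5) = 2/5.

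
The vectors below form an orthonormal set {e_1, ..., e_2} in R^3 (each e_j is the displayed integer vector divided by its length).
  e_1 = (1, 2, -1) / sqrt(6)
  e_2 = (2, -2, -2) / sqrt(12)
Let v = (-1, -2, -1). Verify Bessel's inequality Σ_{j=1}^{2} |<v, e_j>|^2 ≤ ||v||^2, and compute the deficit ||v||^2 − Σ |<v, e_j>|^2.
Σ |<v, e_j>|^2 = 4; ||v||^2 = 6; deficit = 2

Write each e_j = u_j / sqrt(<u_j, u_j>) where u_j is the displayed integer vector. Then <v, e_j> = <v, u_j> / sqrt(<u_j, u_j>), so |<v, e_j>|^2 = <v, u_j>^2 / <u_j, u_j>.
Coefficients: <v, e_1> = -4/sqrt(6), <v, e_2> = 4/sqrt(12).
Square and sum: Σ |<v, e_j>|^2 = 4.
Compute ||v||^2 = v·v = 6.
Deficit = 6 − 4 = 2 ≥ 0, confirming Bessel's inequality. (The deficit equals ||v − Σ <v,e_j> e_j||^2, the squared distance from v to span{e_j}.)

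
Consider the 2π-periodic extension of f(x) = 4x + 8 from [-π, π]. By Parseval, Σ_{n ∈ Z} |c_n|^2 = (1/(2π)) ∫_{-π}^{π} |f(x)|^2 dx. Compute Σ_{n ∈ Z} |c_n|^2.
Σ |c_n|^2 = 16π^2/3 + 64

Expand and integrate term by term over [-π, π]:
  ∫ (4x)^2 dx = 16·(2π^3/3); ∫ 2·4·(8)·x dx = 0 (odd integrand); ∫ 8^2 dx = 64·2π.
So (1/(2π)) ∫_{-π}^{π} (4x + 8)^2 dx = 16π^2/3 + 64 = 16π^2/3 + 64.
Parseval ⇒ Σ |c_n|^2 = 16π^2/3 + 64.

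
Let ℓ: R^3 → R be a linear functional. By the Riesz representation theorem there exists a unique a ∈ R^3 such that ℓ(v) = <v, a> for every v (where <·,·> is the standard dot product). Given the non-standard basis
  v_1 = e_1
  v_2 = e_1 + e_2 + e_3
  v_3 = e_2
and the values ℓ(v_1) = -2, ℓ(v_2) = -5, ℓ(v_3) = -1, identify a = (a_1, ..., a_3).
a = (-2, -1, -2)

Write a = (a_1, ..., a_3) in the standard basis. For each basis vector v_i, ℓ(v_i) = <v_i, a> is a linear equation in the a_j's. Collect the n equations into a matrix system V a = ℓ, where row i of V is v_i (expressed in the standard basis). Since V is invertible (lower-triangular with 1s on the diagonal, up to permutation), solve by back-substitution:
  V =
[[1, 0, 0],
 [1, 1, 1],
 [0, 1, 0]]
  V a = (-2, -5, -1)
Solving gives a = (-2, -1, -2).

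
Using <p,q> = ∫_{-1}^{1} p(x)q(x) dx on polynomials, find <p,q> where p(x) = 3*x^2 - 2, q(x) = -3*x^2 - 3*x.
<p,q> = 2/5

Expand the product: p(x)·q(x) = -9*x^4 - 9*x^3 + 6*x^2 + 6*x.
∫_{-1}^{1} of each monomial x^k gives [2/(k+1) if k even, 0 if k odd]. Integrating term-by-term (or equivalently evaluating the antiderivative F(x) = -9*x^5/5 - 9*x^4/4 + 2*x^3 + 3*x^2 at the endpoints):
  F(1) − F(−1) = 19/20 − (11/20) = 2/5.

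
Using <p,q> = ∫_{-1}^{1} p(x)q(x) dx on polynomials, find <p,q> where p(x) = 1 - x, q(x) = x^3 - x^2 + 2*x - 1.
<p,q> = -22/5

Expand the product: p(x)·q(x) = -x^4 + 2*x^3 - 3*x^2 + 3*x - 1.
∫_{-1}^{1} of each monomial x^k gives [2/(k+1) if k even, 0 if k odd]. Integrating term-by-term (or equivalently evaluating the antiderivative F(x) = -x^5/5 + x^4/2 - x^3 + 3*x^2/2 - x at the endpoints):
  F(1) − F(−1) = -1/5 − (21/5) = -22/5.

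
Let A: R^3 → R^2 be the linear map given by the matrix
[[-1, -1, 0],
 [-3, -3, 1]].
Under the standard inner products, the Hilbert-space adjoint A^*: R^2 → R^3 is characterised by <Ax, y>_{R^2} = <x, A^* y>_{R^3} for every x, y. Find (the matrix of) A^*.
A^* = A^T =
[[-1, -3],
 [-1, -3],
 [0, 1]]

For real matrices with standard dot products, the defining identity <Ax, y> = <x, A^* y> gives (Ax)^T y = x^T (A^*) y, i.e. x^T A^T y = x^T (A^*) y. Since this holds for all x, y, we must have A^* = A^T. Therefore
A^* =
[[-1, -3],
 [-1, -3],
 [0, 1]].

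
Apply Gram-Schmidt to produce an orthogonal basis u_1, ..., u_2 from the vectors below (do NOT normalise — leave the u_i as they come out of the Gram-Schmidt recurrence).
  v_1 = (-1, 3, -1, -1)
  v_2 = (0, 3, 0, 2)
Orthogonal basis:
  u_1 = (-1, 3, -1, -1)
  u_2 = (7/12, 5/4, 7/12, 31/12)

Apply the Gram-Schmidt recurrence
  u_1 = v_1
  u_i = v_i − Σ_{j<i} ((v_i · u_j) / (u_j · u_j)) · u_j.

Step by step this gives:
  u_1 = (-1, 3, -1, -1)
  u_2 = (7/12, 5/4, 7/12, 31/12)

Orthogonality check:
  u_2 · u_1 = 0 (should be 0)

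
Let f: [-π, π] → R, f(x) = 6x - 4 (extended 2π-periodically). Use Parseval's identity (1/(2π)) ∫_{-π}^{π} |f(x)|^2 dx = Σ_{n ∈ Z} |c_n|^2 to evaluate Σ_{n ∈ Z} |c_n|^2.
Σ |c_n|^2 = 12π^2 + 16

Expand and integrate term by term over [-π, π]:
  ∫ (6x)^2 dx = 36·(2π^3/3); ∫ 2·6·(-4)·x dx = 0 (odd integrand); ∫ (-4)^2 dx = 16·2π.
So (1/(2π)) ∫_{-π}^{π} (6x - 4)^2 dx = 36π^2/3 + 16 = 12π^2 + 16.
Parseval ⇒ Σ |c_n|^2 = 12π^2 + 16.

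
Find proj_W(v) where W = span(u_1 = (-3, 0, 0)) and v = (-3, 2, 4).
proj_W(v) = (-3, 0, 0)

Set up U = [u_1 | ... | u_1] ∈ R^(3×1). The projector onto W = col(U) is P = U (U^T U)^(-1) U^T.
Compute U^T U =
  [9],
and U^T v = (9).
Solve U^T U · c = U^T v for the coefficients: c = (1). The projection is proj_W(v) = U c.
Check: (v - proj_W(v)) · u_1 = 0  (should be 0).
Result: proj_W(v) = (-3, 0, 0).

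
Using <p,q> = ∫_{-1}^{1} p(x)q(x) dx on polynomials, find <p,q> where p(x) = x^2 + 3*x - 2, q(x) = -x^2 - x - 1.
<p,q> = 34/15

Expand the product: p(x)·q(x) = -x^4 - 4*x^3 - 2*x^2 - x + 2.
∫_{-1}^{1} of each monomial x^k gives [2/(k+1) if k even, 0 if k odd]. Integrating term-by-term (or equivalently evaluating the antiderivative F(x) = -x^5/5 - x^4 - 2*x^3/3 - x^2/2 + 2*x at the endpoints):
  F(1) − F(−1) = -11/30 − (-79/30) = 34/15.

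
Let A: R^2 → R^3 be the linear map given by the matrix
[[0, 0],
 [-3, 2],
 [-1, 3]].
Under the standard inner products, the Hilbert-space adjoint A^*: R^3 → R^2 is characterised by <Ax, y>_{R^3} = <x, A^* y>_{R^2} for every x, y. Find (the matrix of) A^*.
A^* = A^T =
[[0, -3, -1],
 [0, 2, 3]]

For real matrices with standard dot products, the defining identity <Ax, y> = <x, A^* y> gives (Ax)^T y = x^T (A^*) y, i.e. x^T A^T y = x^T (A^*) y. Since this holds for all x, y, we must have A^* = A^T. Therefore
A^* =
[[0, -3, -1],
 [0, 2, 3]].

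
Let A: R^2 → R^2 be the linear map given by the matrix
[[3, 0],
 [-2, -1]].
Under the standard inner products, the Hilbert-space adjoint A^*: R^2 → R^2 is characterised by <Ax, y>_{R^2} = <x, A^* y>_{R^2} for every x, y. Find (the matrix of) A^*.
A^* = A^T =
[[3, -2],
 [0, -1]]

For real matrices with standard dot products, the defining identity <Ax, y> = <x, A^* y> gives (Ax)^T y = x^T (A^*) y, i.e. x^T A^T y = x^T (A^*) y. Since this holds for all x, y, we must have A^* = A^T. Therefore
A^* =
[[3, -2],
 [0, -1]].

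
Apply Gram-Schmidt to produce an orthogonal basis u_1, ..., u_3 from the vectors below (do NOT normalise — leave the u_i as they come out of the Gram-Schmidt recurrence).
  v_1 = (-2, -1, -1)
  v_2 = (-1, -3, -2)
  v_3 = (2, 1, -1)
Orthogonal basis:
  u_1 = (-2, -1, -1)
  u_2 = (4/3, -11/6, -5/6)
  u_3 = (2/7, 6/7, -10/7)

Apply the Gram-Schmidt recurrence
  u_1 = v_1
  u_i = v_i − Σ_{j<i} ((v_i · u_j) / (u_j · u_j)) · u_j.

Step by step this gives:
  u_1 = (-2, -1, -1)
  u_2 = (4/3, -11/6, -5/6)
  u_3 = (2/7, 6/7, -10/7)

Orthogonality check:
  u_2 · u_1 = 0 (should be 0)
  u_3 · u_1 = 0 (should be 0)
  u_3 · u_2 = 0 (should be 0)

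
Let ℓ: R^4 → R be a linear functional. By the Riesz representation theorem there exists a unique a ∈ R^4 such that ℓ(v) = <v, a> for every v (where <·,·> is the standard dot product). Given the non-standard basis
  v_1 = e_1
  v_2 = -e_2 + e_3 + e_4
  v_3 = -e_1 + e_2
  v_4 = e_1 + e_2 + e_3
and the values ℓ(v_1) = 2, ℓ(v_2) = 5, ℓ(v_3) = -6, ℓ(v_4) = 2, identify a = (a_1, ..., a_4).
a = (2, -4, 4, -3)

Write a = (a_1, ..., a_4) in the standard basis. For each basis vector v_i, ℓ(v_i) = <v_i, a> is a linear equation in the a_j's. Collect the n equations into a matrix system V a = ℓ, where row i of V is v_i (expressed in the standard basis). Since V is invertible (lower-triangular with 1s on the diagonal, up to permutation), solve by back-substitution:
  V =
[[1, 0, 0, 0],
 [0, -1, 1, 1],
 [-1, 1, 0, 0],
 [1, 1, 1, 0]]
  V a = (2, 5, -6, 2)
Solving gives a = (2, -4, 4, -3).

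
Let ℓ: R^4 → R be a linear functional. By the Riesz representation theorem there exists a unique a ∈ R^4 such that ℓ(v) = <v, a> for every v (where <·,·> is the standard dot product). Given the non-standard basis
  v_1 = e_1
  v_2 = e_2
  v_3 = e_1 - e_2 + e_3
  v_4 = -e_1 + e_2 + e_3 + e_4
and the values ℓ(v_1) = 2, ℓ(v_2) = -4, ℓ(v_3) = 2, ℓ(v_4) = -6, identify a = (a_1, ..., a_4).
a = (2, -4, -4, 4)

Write a = (a_1, ..., a_4) in the standard basis. For each basis vector v_i, ℓ(v_i) = <v_i, a> is a linear equation in the a_j's. Collect the n equations into a matrix system V a = ℓ, where row i of V is v_i (expressed in the standard basis). Since V is invertible (lower-triangular with 1s on the diagonal, up to permutation), solve by back-substitution:
  V =
[[1, 0, 0, 0],
 [0, 1, 0, 0],
 [1, -1, 1, 0],
 [-1, 1, 1, 1]]
  V a = (2, -4, 2, -6)
Solving gives a = (2, -4, -4, 4).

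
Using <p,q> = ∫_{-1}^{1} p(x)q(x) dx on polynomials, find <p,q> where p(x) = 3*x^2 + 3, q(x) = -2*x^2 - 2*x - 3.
<p,q> = -152/5

Expand the product: p(x)·q(x) = -6*x^4 - 6*x^3 - 15*x^2 - 6*x - 9.
∫_{-1}^{1} of each monomial x^k gives [2/(k+1) if k even, 0 if k odd]. Integrating term-by-term (or equivalently evaluating the antiderivative F(x) = -6*x^5/5 - 3*x^4/2 - 5*x^3 - 3*x^2 - 9*x at the endpoints):
  F(1) − F(−1) = -197/10 − (107/10) = -152/5.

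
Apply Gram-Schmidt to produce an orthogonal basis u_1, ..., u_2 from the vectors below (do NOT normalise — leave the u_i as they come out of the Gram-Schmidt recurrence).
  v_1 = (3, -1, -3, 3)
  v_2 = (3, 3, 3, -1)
Orthogonal basis:
  u_1 = (3, -1, -3, 3)
  u_2 = (51/14, 39/14, 33/14, -5/14)

Apply the Gram-Schmidt recurrence
  u_1 = v_1
  u_i = v_i − Σ_{j<i} ((v_i · u_j) / (u_j · u_j)) · u_j.

Step by step this gives:
  u_1 = (3, -1, -3, 3)
  u_2 = (51/14, 39/14, 33/14, -5/14)

Orthogonality check:
  u_2 · u_1 = 0 (should be 0)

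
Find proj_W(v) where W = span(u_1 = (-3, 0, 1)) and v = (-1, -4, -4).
proj_W(v) = (3/10, 0, -1/10)

Set up U = [u_1 | ... | u_1] ∈ R^(3×1). The projector onto W = col(U) is P = U (U^T U)^(-1) U^T.
Compute U^T U =
  [10],
and U^T v = (-1).
Solve U^T U · c = U^T v for the coefficients: c = (-1/10). The projection is proj_W(v) = U c.
Check: (v - proj_W(v)) · u_1 = 0  (should be 0).
Result: proj_W(v) = (3/10, 0, -1/10).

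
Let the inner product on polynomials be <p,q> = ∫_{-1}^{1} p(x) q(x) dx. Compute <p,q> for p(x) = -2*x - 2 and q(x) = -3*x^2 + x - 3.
<p,q> = 44/3

Expand the product: p(x)·q(x) = 6*x^3 + 4*x^2 + 4*x + 6.
∫_{-1}^{1} of each monomial x^k gives [2/(k+1) if k even, 0 if k odd]. Integrating term-by-term (or equivalently evaluating the antiderivative F(x) = 3*x^4/2 + 4*x^3/3 + 2*x^2 + 6*x at the endpoints):
  F(1) − F(−1) = 65/6 − (-23/6) = 44/3.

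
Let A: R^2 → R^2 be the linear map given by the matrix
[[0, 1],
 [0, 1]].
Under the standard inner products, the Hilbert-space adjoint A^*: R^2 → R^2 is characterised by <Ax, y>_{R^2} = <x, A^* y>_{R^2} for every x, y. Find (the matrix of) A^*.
A^* = A^T =
[[0, 0],
 [1, 1]]

For real matrices with standard dot products, the defining identity <Ax, y> = <x, A^* y> gives (Ax)^T y = x^T (A^*) y, i.e. x^T A^T y = x^T (A^*) y. Since this holds for all x, y, we must have A^* = A^T. Therefore
A^* =
[[0, 0],
 [1, 1]].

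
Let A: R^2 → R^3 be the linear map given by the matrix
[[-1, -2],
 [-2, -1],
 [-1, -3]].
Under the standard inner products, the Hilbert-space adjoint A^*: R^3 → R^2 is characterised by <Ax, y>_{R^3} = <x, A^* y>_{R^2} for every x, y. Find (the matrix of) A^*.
A^* = A^T =
[[-1, -2, -1],
 [-2, -1, -3]]

For real matrices with standard dot products, the defining identity <Ax, y> = <x, A^* y> gives (Ax)^T y = x^T (A^*) y, i.e. x^T A^T y = x^T (A^*) y. Since this holds for all x, y, we must have A^* = A^T. Therefore
A^* =
[[-1, -2, -1],
 [-2, -1, -3]].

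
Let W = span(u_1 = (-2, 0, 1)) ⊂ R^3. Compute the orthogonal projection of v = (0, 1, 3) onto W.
proj_W(v) = (-6/5, 0, 3/5)

Set up U = [u_1 | ... | u_1] ∈ R^(3×1). The projector onto W = col(U) is P = U (U^T U)^(-1) U^T.
Compute U^T U =
  [5],
and U^T v = (3).
Solve U^T U · c = U^T v for the coefficients: c = (3/5). The projection is proj_W(v) = U c.
Check: (v - proj_W(v)) · u_1 = 0  (should be 0).
Result: proj_W(v) = (-6/5, 0, 3/5).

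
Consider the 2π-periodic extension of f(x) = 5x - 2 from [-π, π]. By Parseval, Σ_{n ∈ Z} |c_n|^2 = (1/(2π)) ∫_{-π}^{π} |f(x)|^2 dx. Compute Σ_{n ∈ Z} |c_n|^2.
Σ |c_n|^2 = 25π^2/3 + 4

Expand and integrate term by term over [-π, π]:
  ∫ (5x)^2 dx = 25·(2π^3/3); ∫ 2·5·(-2)·x dx = 0 (odd integrand); ∫ (-2)^2 dx = 4·2π.
So (1/(2π)) ∫_{-π}^{π} (5x - 2)^2 dx = 25π^2/3 + 4 = 25π^2/3 + 4.
Parseval ⇒ Σ |c_n|^2 = 25π^2/3 + 4.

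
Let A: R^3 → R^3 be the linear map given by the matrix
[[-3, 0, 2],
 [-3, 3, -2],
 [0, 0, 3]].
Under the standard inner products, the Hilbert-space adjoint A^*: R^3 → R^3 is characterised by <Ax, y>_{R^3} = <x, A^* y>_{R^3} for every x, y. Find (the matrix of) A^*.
A^* = A^T =
[[-3, -3, 0],
 [0, 3, 0],
 [2, -2, 3]]

For real matrices with standard dot products, the defining identity <Ax, y> = <x, A^* y> gives (Ax)^T y = x^T (A^*) y, i.e. x^T A^T y = x^T (A^*) y. Since this holds for all x, y, we must have A^* = A^T. Therefore
A^* =
[[-3, -3, 0],
 [0, 3, 0],
 [2, -2, 3]].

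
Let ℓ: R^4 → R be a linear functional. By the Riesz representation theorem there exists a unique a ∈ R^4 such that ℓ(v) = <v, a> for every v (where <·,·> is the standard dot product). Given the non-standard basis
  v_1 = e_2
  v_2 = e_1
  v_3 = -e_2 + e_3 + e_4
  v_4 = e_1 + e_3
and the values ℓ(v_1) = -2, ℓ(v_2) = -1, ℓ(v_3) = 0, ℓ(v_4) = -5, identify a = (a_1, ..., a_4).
a = (-1, -2, -4, 2)

Write a = (a_1, ..., a_4) in the standard basis. For each basis vector v_i, ℓ(v_i) = <v_i, a> is a linear equation in the a_j's. Collect the n equations into a matrix system V a = ℓ, where row i of V is v_i (expressed in the standard basis). Since V is invertible (lower-triangular with 1s on the diagonal, up to permutation), solve by back-substitution:
  V =
[[0, 1, 0, 0],
 [1, 0, 0, 0],
 [0, -1, 1, 1],
 [1, 0, 1, 0]]
  V a = (-2, -1, 0, -5)
Solving gives a = (-1, -2, -4, 2).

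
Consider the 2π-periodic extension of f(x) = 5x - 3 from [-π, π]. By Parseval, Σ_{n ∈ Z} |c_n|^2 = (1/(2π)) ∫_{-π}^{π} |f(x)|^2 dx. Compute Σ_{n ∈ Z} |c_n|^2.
Σ |c_n|^2 = 25π^2/3 + 9

Expand and integrate term by term over [-π, π]:
  ∫ (5x)^2 dx = 25·(2π^3/3); ∫ 2·5·(-3)·x dx = 0 (odd integrand); ∫ (-3)^2 dx = 9·2π.
So (1/(2π)) ∫_{-π}^{π} (5x - 3)^2 dx = 25π^2/3 + 9 = 25π^2/3 + 9.
Parseval ⇒ Σ |c_n|^2 = 25π^2/3 + 9.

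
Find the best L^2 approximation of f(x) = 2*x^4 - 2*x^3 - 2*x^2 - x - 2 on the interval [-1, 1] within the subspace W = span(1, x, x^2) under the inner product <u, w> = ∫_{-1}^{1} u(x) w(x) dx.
g(x) = -2*x^2/7 - 11*x/5 - 76/35

The best approximation g ∈ W is the orthogonal projection of f onto W. Writing g = a_0 + a_1 x + a_2 x^2, the coefficients solve the normal equations G · a = b where
  G_{ij} = <φ_i, φ_j> and b_i = <f, φ_i>, with φ_0 = 1, φ_1 = x, φ_2 = x^2.
G =
  [2, 0, 2/3]
  [0, 2/3, 0]
  [2/3, 0, 2/5],
b = (-68/15, -22/15, -164/105).
Solving gives a_0 = -76/35, a_1 = -11/5, a_2 = -2/7, so
  g(x) = -2*x^2/7 - 11*x/5 - 76/35.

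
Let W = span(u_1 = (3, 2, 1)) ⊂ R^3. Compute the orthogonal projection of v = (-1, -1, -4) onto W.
proj_W(v) = (-27/14, -9/7, -9/14)

Set up U = [u_1 | ... | u_1] ∈ R^(3×1). The projector onto W = col(U) is P = U (U^T U)^(-1) U^T.
Compute U^T U =
  [14],
and U^T v = (-9).
Solve U^T U · c = U^T v for the coefficients: c = (-9/14). The projection is proj_W(v) = U c.
Check: (v - proj_W(v)) · u_1 = 0  (should be 0).
Result: proj_W(v) = (-27/14, -9/7, -9/14).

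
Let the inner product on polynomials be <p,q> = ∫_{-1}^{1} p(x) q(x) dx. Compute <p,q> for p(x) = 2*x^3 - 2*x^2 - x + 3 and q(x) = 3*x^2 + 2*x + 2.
<p,q> = 66/5

Expand the product: p(x)·q(x) = 6*x^5 - 2*x^4 - 3*x^3 + 3*x^2 + 4*x + 6.
∫_{-1}^{1} of each monomial x^k gives [2/(k+1) if k even, 0 if k odd]. Integrating term-by-term (or equivalently evaluating the antiderivative F(x) = x^6 - 2*x^5/5 - 3*x^4/4 + x^3 + 2*x^2 + 6*x at the endpoints):
  F(1) − F(−1) = 177/20 − (-87/20) = 66/5.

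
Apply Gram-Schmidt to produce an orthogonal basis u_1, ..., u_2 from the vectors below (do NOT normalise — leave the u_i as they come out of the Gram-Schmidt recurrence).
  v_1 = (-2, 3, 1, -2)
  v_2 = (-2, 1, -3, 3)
Orthogonal basis:
  u_1 = (-2, 3, 1, -2)
  u_2 = (-20/9, 4/3, -26/9, 25/9)

Apply the Gram-Schmidt recurrence
  u_1 = v_1
  u_i = v_i − Σ_{j<i} ((v_i · u_j) / (u_j · u_j)) · u_j.

Step by step this gives:
  u_1 = (-2, 3, 1, -2)
  u_2 = (-20/9, 4/3, -26/9, 25/9)

Orthogonality check:
  u_2 · u_1 = 0 (should be 0)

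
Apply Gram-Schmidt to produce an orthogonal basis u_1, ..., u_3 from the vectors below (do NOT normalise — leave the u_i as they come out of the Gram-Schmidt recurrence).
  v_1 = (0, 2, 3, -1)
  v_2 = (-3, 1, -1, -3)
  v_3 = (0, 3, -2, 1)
Orthogonal basis:
  u_1 = (0, 2, 3, -1)
  u_2 = (-3, 5/7, -10/7, -20/7)
  u_3 = (15/46, 141/46, -75/46, 57/46)

Apply the Gram-Schmidt recurrence
  u_1 = v_1
  u_i = v_i − Σ_{j<i} ((v_i · u_j) / (u_j · u_j)) · u_j.

Step by step this gives:
  u_1 = (0, 2, 3, -1)
  u_2 = (-3, 5/7, -10/7, -20/7)
  u_3 = (15/46, 141/46, -75/46, 57/46)

Orthogonality check:
  u_2 · u_1 = 0 (should be 0)
  u_3 · u_1 = 0 (should be 0)
  u_3 · u_2 = 0 (should be 0)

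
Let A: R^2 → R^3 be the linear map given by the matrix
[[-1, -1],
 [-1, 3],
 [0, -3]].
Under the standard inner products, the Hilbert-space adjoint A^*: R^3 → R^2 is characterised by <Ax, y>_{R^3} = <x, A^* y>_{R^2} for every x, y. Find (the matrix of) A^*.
A^* = A^T =
[[-1, -1, 0],
 [-1, 3, -3]]

For real matrices with standard dot products, the defining identity <Ax, y> = <x, A^* y> gives (Ax)^T y = x^T (A^*) y, i.e. x^T A^T y = x^T (A^*) y. Since this holds for all x, y, we must have A^* = A^T. Therefore
A^* =
[[-1, -1, 0],
 [-1, 3, -3]].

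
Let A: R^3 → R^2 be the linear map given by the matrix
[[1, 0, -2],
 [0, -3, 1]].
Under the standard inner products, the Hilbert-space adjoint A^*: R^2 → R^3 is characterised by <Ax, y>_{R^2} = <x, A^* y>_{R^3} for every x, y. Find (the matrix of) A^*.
A^* = A^T =
[[1, 0],
 [0, -3],
 [-2, 1]]

For real matrices with standard dot products, the defining identity <Ax, y> = <x, A^* y> gives (Ax)^T y = x^T (A^*) y, i.e. x^T A^T y = x^T (A^*) y. Since this holds for all x, y, we must have A^* = A^T. Therefore
A^* =
[[1, 0],
 [0, -3],
 [-2, 1]].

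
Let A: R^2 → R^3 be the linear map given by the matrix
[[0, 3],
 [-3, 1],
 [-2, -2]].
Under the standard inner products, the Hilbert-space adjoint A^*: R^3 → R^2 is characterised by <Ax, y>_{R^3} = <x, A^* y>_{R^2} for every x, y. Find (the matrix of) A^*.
A^* = A^T =
[[0, -3, -2],
 [3, 1, -2]]

For real matrices with standard dot products, the defining identity <Ax, y> = <x, A^* y> gives (Ax)^T y = x^T (A^*) y, i.e. x^T A^T y = x^T (A^*) y. Since this holds for all x, y, we must have A^* = A^T. Therefore
A^* =
[[0, -3, -2],
 [3, 1, -2]].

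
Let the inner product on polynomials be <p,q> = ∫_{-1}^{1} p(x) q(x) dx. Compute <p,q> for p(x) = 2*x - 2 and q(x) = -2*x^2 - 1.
<p,q> = 20/3

Expand the product: p(x)·q(x) = -4*x^3 + 4*x^2 - 2*x + 2.
∫_{-1}^{1} of each monomial x^k gives [2/(k+1) if k even, 0 if k odd]. Integrating term-by-term (or equivalently evaluating the antiderivative F(x) = -x^4 + 4*x^3/3 - x^2 + 2*x at the endpoints):
  F(1) − F(−1) = 4/3 − (-16/3) = 20/3.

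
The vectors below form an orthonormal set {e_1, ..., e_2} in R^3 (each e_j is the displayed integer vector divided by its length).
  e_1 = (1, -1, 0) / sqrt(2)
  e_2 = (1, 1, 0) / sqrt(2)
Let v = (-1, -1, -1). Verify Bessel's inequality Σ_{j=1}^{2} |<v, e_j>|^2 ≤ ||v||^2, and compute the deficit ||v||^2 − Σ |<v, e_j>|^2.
Σ |<v, e_j>|^2 = 2; ||v||^2 = 3; deficit = 1

Write each e_j = u_j / sqrt(<u_j, u_j>) where u_j is the displayed integer vector. Then <v, e_j> = <v, u_j> / sqrt(<u_j, u_j>), so |<v, e_j>|^2 = <v, u_j>^2 / <u_j, u_j>.
Coefficients: <v, e_1> = 0/sqrt(2), <v, e_2> = -2/sqrt(2).
Square and sum: Σ |<v, e_j>|^2 = 2.
Compute ||v||^2 = v·v = 3.
Deficit = 3 − 2 = 1 ≥ 0, confirming Bessel's inequality. (The deficit equals ||v − Σ <v,e_j> e_j||^2, the squared distance from v to span{e_j}.)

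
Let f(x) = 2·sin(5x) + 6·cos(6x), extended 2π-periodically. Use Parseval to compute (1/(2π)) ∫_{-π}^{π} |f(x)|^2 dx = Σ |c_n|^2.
Σ |c_n|^2 = 20

Expand |f|^2 and use orthogonality of {sin(nx), cos(mx)} on [-π, π]:
  ∫_{-π}^{π} sin(nx)^2 dx = π, ∫ cos(mx)^2 dx = π, and cross terms integrate to 0.
So ∫_{-π}^{π} f(x)^2 dx = 2^2 · π + 6^2 · π = (4 + 36)π.
Divide by 2π: (4 + 36)/2 = 20.
By Parseval, this equals Σ |c_n|^2.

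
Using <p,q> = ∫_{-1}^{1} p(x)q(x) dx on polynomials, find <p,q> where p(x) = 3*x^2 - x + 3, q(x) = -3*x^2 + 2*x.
<p,q> = -164/15

Expand the product: p(x)·q(x) = -9*x^4 + 9*x^3 - 11*x^2 + 6*x.
∫_{-1}^{1} of each monomial x^k gives [2/(k+1) if k even, 0 if k odd]. Integrating term-by-term (or equivalently evaluating the antiderivative F(x) = -9*x^5/5 + 9*x^4/4 - 11*x^3/3 + 3*x^2 at the endpoints):
  F(1) − F(−1) = -13/60 − (643/60) = -164/15.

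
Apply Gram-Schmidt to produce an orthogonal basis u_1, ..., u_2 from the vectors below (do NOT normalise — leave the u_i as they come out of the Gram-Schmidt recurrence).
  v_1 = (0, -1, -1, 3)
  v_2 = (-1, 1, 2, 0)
Orthogonal basis:
  u_1 = (0, -1, -1, 3)
  u_2 = (-1, 8/11, 19/11, 9/11)

Apply the Gram-Schmidt recurrence
  u_1 = v_1
  u_i = v_i − Σ_{j<i} ((v_i · u_j) / (u_j · u_j)) · u_j.

Step by step this gives:
  u_1 = (0, -1, -1, 3)
  u_2 = (-1, 8/11, 19/11, 9/11)

Orthogonality check:
  u_2 · u_1 = 0 (should be 0)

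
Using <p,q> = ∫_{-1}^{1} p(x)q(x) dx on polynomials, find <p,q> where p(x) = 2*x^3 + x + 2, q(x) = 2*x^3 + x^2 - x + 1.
<p,q> = 122/21

Expand the product: p(x)·q(x) = 4*x^6 + 2*x^5 + 7*x^3 + x^2 - x + 2.
∫_{-1}^{1} of each monomial x^k gives [2/(k+1) if k even, 0 if k odd]. Integrating term-by-term (or equivalently evaluating the antiderivative F(x) = 4*x^7/7 + x^6/3 + 7*x^4/4 + x^3/3 - x^2/2 + 2*x at the endpoints):
  F(1) − F(−1) = 377/84 − (-37/28) = 122/21.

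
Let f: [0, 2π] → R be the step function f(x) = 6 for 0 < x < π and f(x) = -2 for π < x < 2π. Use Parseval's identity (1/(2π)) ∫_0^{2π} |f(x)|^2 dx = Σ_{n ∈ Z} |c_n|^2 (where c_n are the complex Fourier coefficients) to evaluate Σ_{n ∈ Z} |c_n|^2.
Σ |c_n|^2 = 20

Parseval equates the L^2 energy of f (normalised by 1/(2π)) with the ℓ^2 sum of its Fourier coefficients: (1/(2π)) ∫_0^{2π} |f|^2 = Σ |c_n|^2.
Compute the left side: (1/(2π)) [∫_0^π 6^2 dx + ∫_π^{2π} (-2)^2 dx] = (1/(2π)) · (36π + 4π) = (36 + 4)/2 = 20.
So Σ_{n ∈ Z} |c_n|^2 = 20.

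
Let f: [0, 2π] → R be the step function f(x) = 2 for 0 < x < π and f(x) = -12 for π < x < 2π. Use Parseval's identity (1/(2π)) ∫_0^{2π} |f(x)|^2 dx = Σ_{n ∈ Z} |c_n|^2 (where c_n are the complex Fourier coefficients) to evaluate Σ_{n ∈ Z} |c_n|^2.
Σ |c_n|^2 = 74

Parseval equates the L^2 energy of f (normalised by 1/(2π)) with the ℓ^2 sum of its Fourier coefficients: (1/(2π)) ∫_0^{2π} |f|^2 = Σ |c_n|^2.
Compute the left side: (1/(2π)) [∫_0^π 2^2 dx + ∫_π^{2π} (-12)^2 dx] = (1/(2π)) · (4π + 144π) = (4 + 144)/2 = 74.
So Σ_{n ∈ Z} |c_n|^2 = 74.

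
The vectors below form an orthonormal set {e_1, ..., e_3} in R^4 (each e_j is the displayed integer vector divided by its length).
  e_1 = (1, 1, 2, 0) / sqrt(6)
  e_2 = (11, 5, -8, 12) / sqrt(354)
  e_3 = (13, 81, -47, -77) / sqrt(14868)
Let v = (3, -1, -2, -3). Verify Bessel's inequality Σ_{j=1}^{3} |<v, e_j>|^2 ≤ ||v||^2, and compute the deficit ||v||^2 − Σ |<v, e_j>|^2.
Σ |<v, e_j>|^2 = 1571/252; ||v||^2 = 23; deficit = 4225/252

Write each e_j = u_j / sqrt(<u_j, u_j>) where u_j is the displayed integer vector. Then <v, e_j> = <v, u_j> / sqrt(<u_j, u_j>), so |<v, e_j>|^2 = <v, u_j>^2 / <u_j, u_j>.
Coefficients: <v, e_1> = -2/sqrt(6), <v, e_2> = 8/sqrt(354), <v, e_3> = 283/sqrt(14868).
Square and sum: Σ |<v, e_j>|^2 = 1571/252.
Compute ||v||^2 = v·v = 23.
Deficit = 23 − 1571/252 = 4225/252 ≥ 0, confirming Bessel's inequality. (The deficit equals ||v − Σ <v,e_j> e_j||^2, the squared distance from v to span{e_j}.)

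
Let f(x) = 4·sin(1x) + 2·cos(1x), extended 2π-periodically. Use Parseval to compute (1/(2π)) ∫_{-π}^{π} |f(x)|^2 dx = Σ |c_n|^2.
Σ |c_n|^2 = 10

Expand |f|^2 and use orthogonality of {sin(nx), cos(mx)} on [-π, π]:
  ∫_{-π}^{π} sin(nx)^2 dx = π, ∫ cos(mx)^2 dx = π, and cross terms integrate to 0.
So ∫_{-π}^{π} f(x)^2 dx = 4^2 · π + 2^2 · π = (16 + 4)π.
Divide by 2π: (16 + 4)/2 = 10.
By Parseval, this equals Σ |c_n|^2.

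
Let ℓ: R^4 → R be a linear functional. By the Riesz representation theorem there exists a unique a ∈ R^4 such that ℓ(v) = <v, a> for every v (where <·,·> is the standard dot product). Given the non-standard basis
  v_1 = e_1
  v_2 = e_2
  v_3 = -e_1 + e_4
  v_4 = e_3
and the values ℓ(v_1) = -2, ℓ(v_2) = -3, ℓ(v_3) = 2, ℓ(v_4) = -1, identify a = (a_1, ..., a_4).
a = (-2, -3, -1, 0)

Write a = (a_1, ..., a_4) in the standard basis. For each basis vector v_i, ℓ(v_i) = <v_i, a> is a linear equation in the a_j's. Collect the n equations into a matrix system V a = ℓ, where row i of V is v_i (expressed in the standard basis). Since V is invertible (lower-triangular with 1s on the diagonal, up to permutation), solve by back-substitution:
  V =
[[1, 0, 0, 0],
 [0, 1, 0, 0],
 [-1, 0, 0, 1],
 [0, 0, 1, 0]]
  V a = (-2, -3, 2, -1)
Solving gives a = (-2, -3, -1, 0).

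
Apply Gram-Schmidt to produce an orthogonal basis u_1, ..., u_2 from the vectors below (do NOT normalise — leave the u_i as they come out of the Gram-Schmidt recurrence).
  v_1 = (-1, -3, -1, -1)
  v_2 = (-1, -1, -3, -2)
Orthogonal basis:
  u_1 = (-1, -3, -1, -1)
  u_2 = (-1/4, 5/4, -9/4, -5/4)

Apply the Gram-Schmidt recurrence
  u_1 = v_1
  u_i = v_i − Σ_{j<i} ((v_i · u_j) / (u_j · u_j)) · u_j.

Step by step this gives:
  u_1 = (-1, -3, -1, -1)
  u_2 = (-1/4, 5/4, -9/4, -5/4)

Orthogonality check:
  u_2 · u_1 = 0 (should be 0)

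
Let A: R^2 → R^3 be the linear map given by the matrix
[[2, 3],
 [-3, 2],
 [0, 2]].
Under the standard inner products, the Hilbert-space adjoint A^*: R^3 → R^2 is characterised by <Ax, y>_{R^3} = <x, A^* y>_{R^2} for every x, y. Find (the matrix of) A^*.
A^* = A^T =
[[2, -3, 0],
 [3, 2, 2]]

For real matrices with standard dot products, the defining identity <Ax, y> = <x, A^* y> gives (Ax)^T y = x^T (A^*) y, i.e. x^T A^T y = x^T (A^*) y. Since this holds for all x, y, we must have A^* = A^T. Therefore
A^* =
[[2, -3, 0],
 [3, 2, 2]].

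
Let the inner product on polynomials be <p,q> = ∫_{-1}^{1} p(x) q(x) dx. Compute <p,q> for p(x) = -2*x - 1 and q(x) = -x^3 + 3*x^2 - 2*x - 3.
<p,q> = 112/15

Expand the product: p(x)·q(x) = 2*x^4 - 5*x^3 + x^2 + 8*x + 3.
∫_{-1}^{1} of each monomial x^k gives [2/(k+1) if k even, 0 if k odd]. Integrating term-by-term (or equivalently evaluating the antiderivative F(x) = 2*x^5/5 - 5*x^4/4 + x^3/3 + 4*x^2 + 3*x at the endpoints):
  F(1) − F(−1) = 389/60 − (-59/60) = 112/15.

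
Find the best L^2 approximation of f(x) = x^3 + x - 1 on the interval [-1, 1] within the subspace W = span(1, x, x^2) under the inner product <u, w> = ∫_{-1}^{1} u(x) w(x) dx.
g(x) = 8*x/5 - 1

The best approximation g ∈ W is the orthogonal projection of f onto W. Writing g = a_0 + a_1 x + a_2 x^2, the coefficients solve the normal equations G · a = b where
  G_{ij} = <φ_i, φ_j> and b_i = <f, φ_i>, with φ_0 = 1, φ_1 = x, φ_2 = x^2.
G =
  [2, 0, 2/3]
  [0, 2/3, 0]
  [2/3, 0, 2/5],
b = (-2, 16/15, -2/3).
Solving gives a_0 = -1, a_1 = 8/5, a_2 = 0, so
  g(x) = 8*x/5 - 1.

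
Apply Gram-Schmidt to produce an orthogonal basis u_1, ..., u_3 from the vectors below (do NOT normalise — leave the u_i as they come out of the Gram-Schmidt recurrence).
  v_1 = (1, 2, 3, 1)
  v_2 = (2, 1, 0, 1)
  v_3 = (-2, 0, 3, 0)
Orthogonal basis:
  u_1 = (1, 2, 3, 1)
  u_2 = (5/3, 1/3, -1, 2/3)
  u_3 = (-2/65, -29/65, 9/65, 33/65)

Apply the Gram-Schmidt recurrence
  u_1 = v_1
  u_i = v_i − Σ_{j<i} ((v_i · u_j) / (u_j · u_j)) · u_j.

Step by step this gives:
  u_1 = (1, 2, 3, 1)
  u_2 = (5/3, 1/3, -1, 2/3)
  u_3 = (-2/65, -29/65, 9/65, 33/65)

Orthogonality check:
  u_2 · u_1 = 0 (should be 0)
  u_3 · u_1 = 0 (should be 0)
  u_3 · u_2 = 0 (should be 0)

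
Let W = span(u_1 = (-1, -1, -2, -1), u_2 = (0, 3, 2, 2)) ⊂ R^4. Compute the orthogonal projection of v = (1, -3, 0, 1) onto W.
proj_W(v) = (23/19, -37/19, 6/19, -17/19)

Set up U = [u_1 | ... | u_2] ∈ R^(4×2). The projector onto W = col(U) is P = U (U^T U)^(-1) U^T.
Compute U^T U =
  [7, -9]
  [-9, 17],
and U^T v = (1, -7).
Solve U^T U · c = U^T v for the coefficients: c = (-23/19, -20/19). The projection is proj_W(v) = U c.
Check: (v - proj_W(v)) · u_1 = 0  (should be 0).
Check: (v - proj_W(v)) · u_2 = 0  (should be 0).
Result: proj_W(v) = (23/19, -37/19, 6/19, -17/19).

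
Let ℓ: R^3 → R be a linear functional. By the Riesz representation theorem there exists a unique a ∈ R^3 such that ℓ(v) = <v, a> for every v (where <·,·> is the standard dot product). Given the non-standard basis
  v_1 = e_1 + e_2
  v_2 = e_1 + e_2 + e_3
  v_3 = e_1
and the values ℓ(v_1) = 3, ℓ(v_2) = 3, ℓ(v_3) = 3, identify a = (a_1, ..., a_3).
a = (3, 0, 0)

Write a = (a_1, ..., a_3) in the standard basis. For each basis vector v_i, ℓ(v_i) = <v_i, a> is a linear equation in the a_j's. Collect the n equations into a matrix system V a = ℓ, where row i of V is v_i (expressed in the standard basis). Since V is invertible (lower-triangular with 1s on the diagonal, up to permutation), solve by back-substitution:
  V =
[[1, 1, 0],
 [1, 1, 1],
 [1, 0, 0]]
  V a = (3, 3, 3)
Solving gives a = (3, 0, 0).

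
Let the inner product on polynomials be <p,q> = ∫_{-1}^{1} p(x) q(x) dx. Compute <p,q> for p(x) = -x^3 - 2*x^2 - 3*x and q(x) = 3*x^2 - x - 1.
<p,q> = 4/3

Expand the product: p(x)·q(x) = -3*x^5 - 5*x^4 - 6*x^3 + 5*x^2 + 3*x.
∫_{-1}^{1} of each monomial x^k gives [2/(k+1) if k even, 0 if k odd]. Integrating term-by-term (or equivalently evaluating the antiderivative F(x) = -x^6/2 - x^5 - 3*x^4/2 + 5*x^3/3 + 3*x^2/2 at the endpoints):
  F(1) − F(−1) = 1/6 − (-7/6) = 4/3.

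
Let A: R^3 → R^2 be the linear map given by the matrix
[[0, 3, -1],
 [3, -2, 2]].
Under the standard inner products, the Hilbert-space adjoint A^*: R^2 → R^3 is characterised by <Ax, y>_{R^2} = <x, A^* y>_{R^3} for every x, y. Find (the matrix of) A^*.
A^* = A^T =
[[0, 3],
 [3, -2],
 [-1, 2]]

For real matrices with standard dot products, the defining identity <Ax, y> = <x, A^* y> gives (Ax)^T y = x^T (A^*) y, i.e. x^T A^T y = x^T (A^*) y. Since this holds for all x, y, we must have A^* = A^T. Therefore
A^* =
[[0, 3],
 [3, -2],
 [-1, 2]].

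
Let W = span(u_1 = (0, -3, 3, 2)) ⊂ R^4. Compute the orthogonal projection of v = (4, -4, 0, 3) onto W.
proj_W(v) = (0, -27/11, 27/11, 18/11)

Set up U = [u_1 | ... | u_1] ∈ R^(4×1). The projector onto W = col(U) is P = U (U^T U)^(-1) U^T.
Compute U^T U =
  [22],
and U^T v = (18).
Solve U^T U · c = U^T v for the coefficients: c = (9/11). The projection is proj_W(v) = U c.
Check: (v - proj_W(v)) · u_1 = 0  (should be 0).
Result: proj_W(v) = (0, -27/11, 27/11, 18/11).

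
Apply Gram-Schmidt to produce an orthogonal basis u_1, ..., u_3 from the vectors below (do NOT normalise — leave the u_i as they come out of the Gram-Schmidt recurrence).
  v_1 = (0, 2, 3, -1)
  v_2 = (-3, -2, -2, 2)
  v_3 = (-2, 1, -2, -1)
Orthogonal basis:
  u_1 = (0, 2, 3, -1)
  u_2 = (-3, -2/7, 4/7, 8/7)
  u_3 = (-26/25, 38/25, -77/50, -79/50)

Apply the Gram-Schmidt recurrence
  u_1 = v_1
  u_i = v_i − Σ_{j<i} ((v_i · u_j) / (u_j · u_j)) · u_j.

Step by step this gives:
  u_1 = (0, 2, 3, -1)
  u_2 = (-3, -2/7, 4/7, 8/7)
  u_3 = (-26/25, 38/25, -77/50, -79/50)

Orthogonality check:
  u_2 · u_1 = 0 (should be 0)
  u_3 · u_1 = 0 (should be 0)
  u_3 · u_2 = 0 (should be 0)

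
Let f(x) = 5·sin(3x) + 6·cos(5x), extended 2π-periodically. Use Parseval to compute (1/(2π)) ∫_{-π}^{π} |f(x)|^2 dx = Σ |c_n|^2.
Σ |c_n|^2 = 61/2

Expand |f|^2 and use orthogonality of {sin(nx), cos(mx)} on [-π, π]:
  ∫_{-π}^{π} sin(nx)^2 dx = π, ∫ cos(mx)^2 dx = π, and cross terms integrate to 0.
So ∫_{-π}^{π} f(x)^2 dx = 5^2 · π + 6^2 · π = (25 + 36)π.
Divide by 2π: (25 + 36)/2 = 61/2.
By Parseval, this equals Σ |c_n|^2.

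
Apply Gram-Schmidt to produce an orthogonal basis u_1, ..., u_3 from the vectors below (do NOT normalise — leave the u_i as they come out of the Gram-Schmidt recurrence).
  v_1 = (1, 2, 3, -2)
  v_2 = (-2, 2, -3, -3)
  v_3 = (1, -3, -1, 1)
Orthogonal basis:
  u_1 = (1, 2, 3, -2)
  u_2 = (-35/18, 19/9, -17/6, -28/9)
  u_3 = (427/467, -557/467, -125/467, -531/467)

Apply the Gram-Schmidt recurrence
  u_1 = v_1
  u_i = v_i − Σ_{j<i} ((v_i · u_j) / (u_j · u_j)) · u_j.

Step by step this gives:
  u_1 = (1, 2, 3, -2)
  u_2 = (-35/18, 19/9, -17/6, -28/9)
  u_3 = (427/467, -557/467, -125/467, -531/467)

Orthogonality check:
  u_2 · u_1 = 0 (should be 0)
  u_3 · u_1 = 0 (should be 0)
  u_3 · u_2 = 0 (should be 0)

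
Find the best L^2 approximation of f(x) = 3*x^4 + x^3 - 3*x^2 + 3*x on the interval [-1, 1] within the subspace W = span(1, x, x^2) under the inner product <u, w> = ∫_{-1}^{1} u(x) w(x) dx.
g(x) = -3*x^2/7 + 18*x/5 - 9/35

The best approximation g ∈ W is the orthogonal projection of f onto W. Writing g = a_0 + a_1 x + a_2 x^2, the coefficients solve the normal equations G · a = b where
  G_{ij} = <φ_i, φ_j> and b_i = <f, φ_i>, with φ_0 = 1, φ_1 = x, φ_2 = x^2.
G =
  [2, 0, 2/3]
  [0, 2/3, 0]
  [2/3, 0, 2/5],
b = (-4/5, 12/5, -12/35).
Solving gives a_0 = -9/35, a_1 = 18/5, a_2 = -3/7, so
  g(x) = -3*x^2/7 + 18*x/5 - 9/35.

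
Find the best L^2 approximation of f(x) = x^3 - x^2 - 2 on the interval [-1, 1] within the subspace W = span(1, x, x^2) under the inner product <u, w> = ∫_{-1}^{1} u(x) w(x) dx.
g(x) = -x^2 + 3*x/5 - 2

The best approximation g ∈ W is the orthogonal projection of f onto W. Writing g = a_0 + a_1 x + a_2 x^2, the coefficients solve the normal equations G · a = b where
  G_{ij} = <φ_i, φ_j> and b_i = <f, φ_i>, with φ_0 = 1, φ_1 = x, φ_2 = x^2.
G =
  [2, 0, 2/3]
  [0, 2/3, 0]
  [2/3, 0, 2/5],
b = (-14/3, 2/5, -26/15).
Solving gives a_0 = -2, a_1 = 3/5, a_2 = -1, so
  g(x) = -x^2 + 3*x/5 - 2.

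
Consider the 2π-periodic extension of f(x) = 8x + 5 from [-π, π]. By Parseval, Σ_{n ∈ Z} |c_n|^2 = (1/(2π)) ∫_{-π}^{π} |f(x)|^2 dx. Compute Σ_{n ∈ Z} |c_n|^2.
Σ |c_n|^2 = 64π^2/3 + 25

Expand and integrate term by term over [-π, π]:
  ∫ (8x)^2 dx = 64·(2π^3/3); ∫ 2·8·(5)·x dx = 0 (odd integrand); ∫ 5^2 dx = 25·2π.
So (1/(2π)) ∫_{-π}^{π} (8x + 5)^2 dx = 64π^2/3 + 25 = 64π^2/3 + 25.
Parseval ⇒ Σ |c_n|^2 = 64π^2/3 + 25.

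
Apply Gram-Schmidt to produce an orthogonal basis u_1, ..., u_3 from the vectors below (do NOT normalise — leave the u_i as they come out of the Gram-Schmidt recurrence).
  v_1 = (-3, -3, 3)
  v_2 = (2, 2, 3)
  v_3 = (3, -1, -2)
Orthogonal basis:
  u_1 = (-3, -3, 3)
  u_2 = (5/3, 5/3, 10/3)
  u_3 = (2, -2, 0)

Apply the Gram-Schmidt recurrence
  u_1 = v_1
  u_i = v_i − Σ_{j<i} ((v_i · u_j) / (u_j · u_j)) · u_j.

Step by step this gives:
  u_1 = (-3, -3, 3)
  u_2 = (5/3, 5/3, 10/3)
  u_3 = (2, -2, 0)

Orthogonality check:
  u_2 · u_1 = 0 (should be 0)
  u_3 · u_1 = 0 (should be 0)
  u_3 · u_2 = 0 (should be 0)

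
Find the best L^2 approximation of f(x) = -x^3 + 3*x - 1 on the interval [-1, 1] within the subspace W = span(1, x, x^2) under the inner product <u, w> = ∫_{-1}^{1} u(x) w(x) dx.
g(x) = 12*x/5 - 1

The best approximation g ∈ W is the orthogonal projection of f onto W. Writing g = a_0 + a_1 x + a_2 x^2, the coefficients solve the normal equations G · a = b where
  G_{ij} = <φ_i, φ_j> and b_i = <f, φ_i>, with φ_0 = 1, φ_1 = x, φ_2 = x^2.
G =
  [2, 0, 2/3]
  [0, 2/3, 0]
  [2/3, 0, 2/5],
b = (-2, 8/5, -2/3).
Solving gives a_0 = -1, a_1 = 12/5, a_2 = 0, so
  g(x) = 12*x/5 - 1.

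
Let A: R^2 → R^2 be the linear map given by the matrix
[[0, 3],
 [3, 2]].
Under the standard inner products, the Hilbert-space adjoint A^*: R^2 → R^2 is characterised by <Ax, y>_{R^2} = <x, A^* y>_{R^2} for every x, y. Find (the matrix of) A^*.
A^* = A^T =
[[0, 3],
 [3, 2]]

For real matrices with standard dot products, the defining identity <Ax, y> = <x, A^* y> gives (Ax)^T y = x^T (A^*) y, i.e. x^T A^T y = x^T (A^*) y. Since this holds for all x, y, we must have A^* = A^T. Therefore
A^* =
[[0, 3],
 [3, 2]].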